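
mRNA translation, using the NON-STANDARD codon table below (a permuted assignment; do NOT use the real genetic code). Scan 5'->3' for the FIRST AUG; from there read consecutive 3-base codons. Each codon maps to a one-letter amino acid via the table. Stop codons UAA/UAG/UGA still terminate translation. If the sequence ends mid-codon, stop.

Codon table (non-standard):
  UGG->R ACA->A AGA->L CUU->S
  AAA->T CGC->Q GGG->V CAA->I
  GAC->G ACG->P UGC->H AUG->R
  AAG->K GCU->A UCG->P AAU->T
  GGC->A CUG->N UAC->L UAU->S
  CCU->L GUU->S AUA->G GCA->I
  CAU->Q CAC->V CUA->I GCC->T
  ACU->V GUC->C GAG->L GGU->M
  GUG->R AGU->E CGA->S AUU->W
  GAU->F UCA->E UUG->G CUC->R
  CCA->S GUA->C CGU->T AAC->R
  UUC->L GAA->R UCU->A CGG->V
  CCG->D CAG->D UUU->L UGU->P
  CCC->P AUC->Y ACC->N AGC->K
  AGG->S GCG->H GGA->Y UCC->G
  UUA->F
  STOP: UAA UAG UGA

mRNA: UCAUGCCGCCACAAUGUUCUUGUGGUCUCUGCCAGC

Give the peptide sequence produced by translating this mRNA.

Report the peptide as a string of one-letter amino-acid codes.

start AUG at pos 2
pos 2: AUG -> R; peptide=R
pos 5: CCG -> D; peptide=RD
pos 8: CCA -> S; peptide=RDS
pos 11: CAA -> I; peptide=RDSI
pos 14: UGU -> P; peptide=RDSIP
pos 17: UCU -> A; peptide=RDSIPA
pos 20: UGU -> P; peptide=RDSIPAP
pos 23: GGU -> M; peptide=RDSIPAPM
pos 26: CUC -> R; peptide=RDSIPAPMR
pos 29: UGC -> H; peptide=RDSIPAPMRH
pos 32: CAG -> D; peptide=RDSIPAPMRHD
pos 35: only 1 nt remain (<3), stop (end of mRNA)

Answer: RDSIPAPMRHD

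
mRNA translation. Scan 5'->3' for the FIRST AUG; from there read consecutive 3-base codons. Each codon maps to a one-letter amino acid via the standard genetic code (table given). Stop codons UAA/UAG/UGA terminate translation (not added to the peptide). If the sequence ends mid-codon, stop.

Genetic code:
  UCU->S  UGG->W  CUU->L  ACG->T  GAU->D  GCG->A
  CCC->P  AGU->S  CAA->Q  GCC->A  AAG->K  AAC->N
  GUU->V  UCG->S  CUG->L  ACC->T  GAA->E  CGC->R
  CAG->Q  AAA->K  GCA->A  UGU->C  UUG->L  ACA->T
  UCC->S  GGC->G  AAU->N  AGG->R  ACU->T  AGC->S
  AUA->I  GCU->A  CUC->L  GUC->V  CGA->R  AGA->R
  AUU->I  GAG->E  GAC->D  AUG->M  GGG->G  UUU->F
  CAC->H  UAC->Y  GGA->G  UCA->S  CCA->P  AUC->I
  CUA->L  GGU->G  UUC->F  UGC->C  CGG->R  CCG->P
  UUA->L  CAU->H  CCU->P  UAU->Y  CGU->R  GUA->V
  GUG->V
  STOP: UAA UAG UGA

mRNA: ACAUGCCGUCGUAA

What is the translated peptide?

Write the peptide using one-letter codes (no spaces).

Answer: MPS

Derivation:
start AUG at pos 2
pos 2: AUG -> M; peptide=M
pos 5: CCG -> P; peptide=MP
pos 8: UCG -> S; peptide=MPS
pos 11: UAA -> STOP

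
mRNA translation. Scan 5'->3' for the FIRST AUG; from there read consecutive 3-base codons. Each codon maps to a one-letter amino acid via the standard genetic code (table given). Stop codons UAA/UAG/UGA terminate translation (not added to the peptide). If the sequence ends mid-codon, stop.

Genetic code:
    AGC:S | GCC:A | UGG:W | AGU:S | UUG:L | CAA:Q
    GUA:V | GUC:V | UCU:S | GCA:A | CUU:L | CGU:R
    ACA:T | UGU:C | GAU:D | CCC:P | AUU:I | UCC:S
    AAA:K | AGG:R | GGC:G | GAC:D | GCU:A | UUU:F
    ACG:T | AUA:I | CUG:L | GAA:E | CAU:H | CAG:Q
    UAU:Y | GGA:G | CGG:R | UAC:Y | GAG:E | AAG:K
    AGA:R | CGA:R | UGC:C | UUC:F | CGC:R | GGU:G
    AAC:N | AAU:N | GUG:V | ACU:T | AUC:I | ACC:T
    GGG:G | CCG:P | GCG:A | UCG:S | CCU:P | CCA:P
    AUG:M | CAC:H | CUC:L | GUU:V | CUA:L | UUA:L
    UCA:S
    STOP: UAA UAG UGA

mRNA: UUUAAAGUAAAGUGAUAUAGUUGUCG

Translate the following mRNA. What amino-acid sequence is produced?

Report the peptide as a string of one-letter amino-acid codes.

Answer: (empty: no AUG start codon)

Derivation:
no AUG start codon found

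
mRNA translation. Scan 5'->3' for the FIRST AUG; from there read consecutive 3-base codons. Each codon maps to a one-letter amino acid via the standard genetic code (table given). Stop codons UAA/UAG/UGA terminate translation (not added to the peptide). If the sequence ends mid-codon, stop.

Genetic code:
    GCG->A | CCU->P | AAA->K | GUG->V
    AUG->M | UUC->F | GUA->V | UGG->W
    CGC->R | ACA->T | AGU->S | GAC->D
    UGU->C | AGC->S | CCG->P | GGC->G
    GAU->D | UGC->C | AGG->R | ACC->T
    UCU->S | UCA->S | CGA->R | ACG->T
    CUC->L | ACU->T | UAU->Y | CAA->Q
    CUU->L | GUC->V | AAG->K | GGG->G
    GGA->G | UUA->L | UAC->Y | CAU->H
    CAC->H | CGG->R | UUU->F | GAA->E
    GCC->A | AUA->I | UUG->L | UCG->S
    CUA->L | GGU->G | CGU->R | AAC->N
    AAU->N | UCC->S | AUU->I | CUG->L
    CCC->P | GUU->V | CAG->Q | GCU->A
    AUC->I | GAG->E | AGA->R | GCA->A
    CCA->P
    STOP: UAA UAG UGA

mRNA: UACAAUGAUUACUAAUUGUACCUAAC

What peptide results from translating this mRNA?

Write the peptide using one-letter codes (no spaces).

Answer: MITNCT

Derivation:
start AUG at pos 4
pos 4: AUG -> M; peptide=M
pos 7: AUU -> I; peptide=MI
pos 10: ACU -> T; peptide=MIT
pos 13: AAU -> N; peptide=MITN
pos 16: UGU -> C; peptide=MITNC
pos 19: ACC -> T; peptide=MITNCT
pos 22: UAA -> STOP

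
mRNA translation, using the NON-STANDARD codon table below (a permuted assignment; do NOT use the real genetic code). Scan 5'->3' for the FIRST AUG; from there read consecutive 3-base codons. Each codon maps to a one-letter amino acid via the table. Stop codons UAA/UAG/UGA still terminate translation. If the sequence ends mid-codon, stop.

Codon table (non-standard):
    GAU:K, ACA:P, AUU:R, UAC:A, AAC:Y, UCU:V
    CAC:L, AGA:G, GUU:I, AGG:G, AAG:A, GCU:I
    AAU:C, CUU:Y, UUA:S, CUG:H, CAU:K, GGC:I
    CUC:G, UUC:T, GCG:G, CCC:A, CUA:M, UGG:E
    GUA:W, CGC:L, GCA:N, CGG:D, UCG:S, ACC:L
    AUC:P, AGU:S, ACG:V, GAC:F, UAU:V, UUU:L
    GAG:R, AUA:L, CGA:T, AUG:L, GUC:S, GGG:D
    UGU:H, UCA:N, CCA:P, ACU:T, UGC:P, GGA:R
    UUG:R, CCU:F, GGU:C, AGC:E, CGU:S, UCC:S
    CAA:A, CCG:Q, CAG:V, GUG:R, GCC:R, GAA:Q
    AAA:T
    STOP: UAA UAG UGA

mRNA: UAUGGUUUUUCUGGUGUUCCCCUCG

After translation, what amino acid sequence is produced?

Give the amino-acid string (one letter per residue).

Answer: LILHRTAS

Derivation:
start AUG at pos 1
pos 1: AUG -> L; peptide=L
pos 4: GUU -> I; peptide=LI
pos 7: UUU -> L; peptide=LIL
pos 10: CUG -> H; peptide=LILH
pos 13: GUG -> R; peptide=LILHR
pos 16: UUC -> T; peptide=LILHRT
pos 19: CCC -> A; peptide=LILHRTA
pos 22: UCG -> S; peptide=LILHRTAS
pos 25: only 0 nt remain (<3), stop (end of mRNA)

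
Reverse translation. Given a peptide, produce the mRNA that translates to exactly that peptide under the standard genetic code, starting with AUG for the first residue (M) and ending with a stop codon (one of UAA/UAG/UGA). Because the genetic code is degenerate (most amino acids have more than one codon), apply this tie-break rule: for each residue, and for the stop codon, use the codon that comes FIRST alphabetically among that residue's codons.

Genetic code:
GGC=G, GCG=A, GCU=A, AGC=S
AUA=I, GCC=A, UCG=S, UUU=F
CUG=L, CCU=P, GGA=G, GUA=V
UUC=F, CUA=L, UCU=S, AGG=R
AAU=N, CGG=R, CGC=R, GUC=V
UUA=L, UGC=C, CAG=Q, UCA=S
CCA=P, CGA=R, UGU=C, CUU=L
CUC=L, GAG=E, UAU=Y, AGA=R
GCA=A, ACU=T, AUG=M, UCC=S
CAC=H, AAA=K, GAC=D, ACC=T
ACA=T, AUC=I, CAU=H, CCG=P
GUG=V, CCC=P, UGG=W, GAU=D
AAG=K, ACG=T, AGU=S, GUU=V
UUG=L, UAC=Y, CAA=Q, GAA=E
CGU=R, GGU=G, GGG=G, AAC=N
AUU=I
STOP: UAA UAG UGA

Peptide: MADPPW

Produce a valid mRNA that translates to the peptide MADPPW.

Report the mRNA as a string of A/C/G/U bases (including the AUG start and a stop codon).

residue 1: M -> AUG (start codon)
residue 2: A codons sorted = GCA,GCC,GCG,GCU -> pick first = GCA
residue 3: D codons sorted = GAC,GAU -> pick first = GAC
residue 4: P codons sorted = CCA,CCC,CCG,CCU -> pick first = CCA
residue 5: P codons sorted = CCA,CCC,CCG,CCU -> pick first = CCA
residue 6: W -> UGG (only codon)
terminator: stop codons sorted = UAA,UAG,UGA -> pick first = UAA

Answer: mRNA: AUGGCAGACCCACCAUGGUAA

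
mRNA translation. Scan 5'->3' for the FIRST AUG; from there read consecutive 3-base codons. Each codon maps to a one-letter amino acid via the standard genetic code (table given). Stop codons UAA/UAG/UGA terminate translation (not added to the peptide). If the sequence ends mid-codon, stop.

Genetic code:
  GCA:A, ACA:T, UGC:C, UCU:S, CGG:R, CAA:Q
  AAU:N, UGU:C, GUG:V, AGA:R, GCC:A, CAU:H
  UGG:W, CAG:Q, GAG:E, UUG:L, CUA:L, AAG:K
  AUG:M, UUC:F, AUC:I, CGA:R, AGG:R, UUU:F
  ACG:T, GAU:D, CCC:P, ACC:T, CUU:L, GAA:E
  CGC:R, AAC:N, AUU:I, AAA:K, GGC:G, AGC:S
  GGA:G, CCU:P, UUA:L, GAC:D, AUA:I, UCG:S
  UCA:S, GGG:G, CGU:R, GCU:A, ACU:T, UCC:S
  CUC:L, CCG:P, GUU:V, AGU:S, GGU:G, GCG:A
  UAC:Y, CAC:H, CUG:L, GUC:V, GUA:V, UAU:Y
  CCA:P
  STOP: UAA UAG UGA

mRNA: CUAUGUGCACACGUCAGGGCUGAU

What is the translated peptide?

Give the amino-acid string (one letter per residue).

start AUG at pos 2
pos 2: AUG -> M; peptide=M
pos 5: UGC -> C; peptide=MC
pos 8: ACA -> T; peptide=MCT
pos 11: CGU -> R; peptide=MCTR
pos 14: CAG -> Q; peptide=MCTRQ
pos 17: GGC -> G; peptide=MCTRQG
pos 20: UGA -> STOP

Answer: MCTRQG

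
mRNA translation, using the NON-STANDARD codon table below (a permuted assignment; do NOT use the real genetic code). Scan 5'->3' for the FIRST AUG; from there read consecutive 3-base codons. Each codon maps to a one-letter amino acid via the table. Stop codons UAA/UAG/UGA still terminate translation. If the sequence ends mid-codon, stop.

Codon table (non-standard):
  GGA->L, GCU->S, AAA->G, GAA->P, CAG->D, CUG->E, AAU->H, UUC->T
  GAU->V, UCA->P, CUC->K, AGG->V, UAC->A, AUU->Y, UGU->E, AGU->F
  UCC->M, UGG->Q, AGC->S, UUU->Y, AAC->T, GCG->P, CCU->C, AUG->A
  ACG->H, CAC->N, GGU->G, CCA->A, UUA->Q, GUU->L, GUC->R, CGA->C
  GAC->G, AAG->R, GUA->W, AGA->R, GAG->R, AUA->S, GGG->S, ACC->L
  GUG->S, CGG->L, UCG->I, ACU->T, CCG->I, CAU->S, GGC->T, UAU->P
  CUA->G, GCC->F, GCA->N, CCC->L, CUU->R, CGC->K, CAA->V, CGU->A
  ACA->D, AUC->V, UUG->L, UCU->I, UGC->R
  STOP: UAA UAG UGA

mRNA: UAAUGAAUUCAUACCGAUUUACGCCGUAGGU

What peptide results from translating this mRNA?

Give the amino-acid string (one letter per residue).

Answer: AHPACYHI

Derivation:
start AUG at pos 2
pos 2: AUG -> A; peptide=A
pos 5: AAU -> H; peptide=AH
pos 8: UCA -> P; peptide=AHP
pos 11: UAC -> A; peptide=AHPA
pos 14: CGA -> C; peptide=AHPAC
pos 17: UUU -> Y; peptide=AHPACY
pos 20: ACG -> H; peptide=AHPACYH
pos 23: CCG -> I; peptide=AHPACYHI
pos 26: UAG -> STOP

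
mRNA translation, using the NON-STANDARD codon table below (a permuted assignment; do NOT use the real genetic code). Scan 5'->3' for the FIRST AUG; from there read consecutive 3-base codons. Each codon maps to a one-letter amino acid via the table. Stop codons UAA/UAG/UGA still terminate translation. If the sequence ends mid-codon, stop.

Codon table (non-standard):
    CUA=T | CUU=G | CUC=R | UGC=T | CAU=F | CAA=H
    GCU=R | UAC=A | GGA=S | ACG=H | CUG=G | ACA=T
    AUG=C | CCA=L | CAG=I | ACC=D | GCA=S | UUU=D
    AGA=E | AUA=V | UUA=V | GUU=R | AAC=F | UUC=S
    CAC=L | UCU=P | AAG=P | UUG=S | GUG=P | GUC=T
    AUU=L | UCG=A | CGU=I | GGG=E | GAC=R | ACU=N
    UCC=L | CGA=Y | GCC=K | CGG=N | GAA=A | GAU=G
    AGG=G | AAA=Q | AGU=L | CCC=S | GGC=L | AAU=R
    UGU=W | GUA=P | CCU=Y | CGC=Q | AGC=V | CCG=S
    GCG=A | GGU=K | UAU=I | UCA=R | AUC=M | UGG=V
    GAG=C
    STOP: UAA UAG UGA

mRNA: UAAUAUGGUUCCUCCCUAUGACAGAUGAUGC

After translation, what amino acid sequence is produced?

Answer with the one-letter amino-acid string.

Answer: CRYSIRE

Derivation:
start AUG at pos 4
pos 4: AUG -> C; peptide=C
pos 7: GUU -> R; peptide=CR
pos 10: CCU -> Y; peptide=CRY
pos 13: CCC -> S; peptide=CRYS
pos 16: UAU -> I; peptide=CRYSI
pos 19: GAC -> R; peptide=CRYSIR
pos 22: AGA -> E; peptide=CRYSIRE
pos 25: UGA -> STOP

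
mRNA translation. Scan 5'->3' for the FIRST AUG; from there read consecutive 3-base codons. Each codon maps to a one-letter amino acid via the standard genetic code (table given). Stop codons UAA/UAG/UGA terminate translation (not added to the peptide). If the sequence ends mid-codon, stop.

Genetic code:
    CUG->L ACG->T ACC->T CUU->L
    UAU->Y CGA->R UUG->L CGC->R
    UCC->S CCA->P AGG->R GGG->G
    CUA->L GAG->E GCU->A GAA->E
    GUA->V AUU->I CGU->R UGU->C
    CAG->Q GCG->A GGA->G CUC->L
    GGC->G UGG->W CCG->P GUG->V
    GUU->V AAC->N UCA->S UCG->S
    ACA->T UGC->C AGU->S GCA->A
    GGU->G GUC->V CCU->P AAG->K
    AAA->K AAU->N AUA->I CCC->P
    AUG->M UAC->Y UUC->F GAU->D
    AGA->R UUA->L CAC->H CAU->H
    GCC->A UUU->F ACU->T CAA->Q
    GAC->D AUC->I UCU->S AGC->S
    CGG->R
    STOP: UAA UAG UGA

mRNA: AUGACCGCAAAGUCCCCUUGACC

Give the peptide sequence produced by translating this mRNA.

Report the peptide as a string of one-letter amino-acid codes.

Answer: MTAKSP

Derivation:
start AUG at pos 0
pos 0: AUG -> M; peptide=M
pos 3: ACC -> T; peptide=MT
pos 6: GCA -> A; peptide=MTA
pos 9: AAG -> K; peptide=MTAK
pos 12: UCC -> S; peptide=MTAKS
pos 15: CCU -> P; peptide=MTAKSP
pos 18: UGA -> STOP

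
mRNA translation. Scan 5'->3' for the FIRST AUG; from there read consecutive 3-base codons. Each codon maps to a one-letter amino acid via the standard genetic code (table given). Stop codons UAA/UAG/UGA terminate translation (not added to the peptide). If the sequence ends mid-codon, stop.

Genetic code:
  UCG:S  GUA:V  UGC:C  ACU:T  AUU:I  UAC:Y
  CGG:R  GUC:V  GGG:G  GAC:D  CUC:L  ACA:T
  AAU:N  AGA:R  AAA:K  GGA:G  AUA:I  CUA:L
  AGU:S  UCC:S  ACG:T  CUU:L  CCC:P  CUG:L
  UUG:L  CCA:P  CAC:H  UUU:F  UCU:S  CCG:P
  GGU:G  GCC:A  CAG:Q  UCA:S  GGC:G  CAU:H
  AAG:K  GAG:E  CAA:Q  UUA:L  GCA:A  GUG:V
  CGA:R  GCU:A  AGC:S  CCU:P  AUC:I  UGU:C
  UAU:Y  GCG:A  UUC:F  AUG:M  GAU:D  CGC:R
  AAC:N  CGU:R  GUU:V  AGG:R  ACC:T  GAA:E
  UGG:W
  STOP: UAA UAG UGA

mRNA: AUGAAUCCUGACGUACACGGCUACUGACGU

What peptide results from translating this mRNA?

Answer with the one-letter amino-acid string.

Answer: MNPDVHGY

Derivation:
start AUG at pos 0
pos 0: AUG -> M; peptide=M
pos 3: AAU -> N; peptide=MN
pos 6: CCU -> P; peptide=MNP
pos 9: GAC -> D; peptide=MNPD
pos 12: GUA -> V; peptide=MNPDV
pos 15: CAC -> H; peptide=MNPDVH
pos 18: GGC -> G; peptide=MNPDVHG
pos 21: UAC -> Y; peptide=MNPDVHGY
pos 24: UGA -> STOP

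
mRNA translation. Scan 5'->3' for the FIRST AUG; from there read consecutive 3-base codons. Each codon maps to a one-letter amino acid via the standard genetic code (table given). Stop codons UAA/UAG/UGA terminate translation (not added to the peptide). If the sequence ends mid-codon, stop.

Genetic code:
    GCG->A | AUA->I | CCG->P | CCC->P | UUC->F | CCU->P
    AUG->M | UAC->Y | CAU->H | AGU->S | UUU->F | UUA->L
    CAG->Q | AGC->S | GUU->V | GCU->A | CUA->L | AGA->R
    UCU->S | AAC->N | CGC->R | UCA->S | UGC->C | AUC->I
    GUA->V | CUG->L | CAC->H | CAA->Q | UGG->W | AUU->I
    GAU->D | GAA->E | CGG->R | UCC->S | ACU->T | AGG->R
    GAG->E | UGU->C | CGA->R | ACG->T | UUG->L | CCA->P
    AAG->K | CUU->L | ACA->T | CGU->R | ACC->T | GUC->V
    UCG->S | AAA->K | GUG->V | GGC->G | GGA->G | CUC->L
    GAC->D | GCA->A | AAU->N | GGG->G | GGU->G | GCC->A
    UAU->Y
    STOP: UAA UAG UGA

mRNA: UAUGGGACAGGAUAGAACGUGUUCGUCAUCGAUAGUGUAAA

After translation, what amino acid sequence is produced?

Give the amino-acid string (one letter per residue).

Answer: MGQDRTCSSSIV

Derivation:
start AUG at pos 1
pos 1: AUG -> M; peptide=M
pos 4: GGA -> G; peptide=MG
pos 7: CAG -> Q; peptide=MGQ
pos 10: GAU -> D; peptide=MGQD
pos 13: AGA -> R; peptide=MGQDR
pos 16: ACG -> T; peptide=MGQDRT
pos 19: UGU -> C; peptide=MGQDRTC
pos 22: UCG -> S; peptide=MGQDRTCS
pos 25: UCA -> S; peptide=MGQDRTCSS
pos 28: UCG -> S; peptide=MGQDRTCSSS
pos 31: AUA -> I; peptide=MGQDRTCSSSI
pos 34: GUG -> V; peptide=MGQDRTCSSSIV
pos 37: UAA -> STOP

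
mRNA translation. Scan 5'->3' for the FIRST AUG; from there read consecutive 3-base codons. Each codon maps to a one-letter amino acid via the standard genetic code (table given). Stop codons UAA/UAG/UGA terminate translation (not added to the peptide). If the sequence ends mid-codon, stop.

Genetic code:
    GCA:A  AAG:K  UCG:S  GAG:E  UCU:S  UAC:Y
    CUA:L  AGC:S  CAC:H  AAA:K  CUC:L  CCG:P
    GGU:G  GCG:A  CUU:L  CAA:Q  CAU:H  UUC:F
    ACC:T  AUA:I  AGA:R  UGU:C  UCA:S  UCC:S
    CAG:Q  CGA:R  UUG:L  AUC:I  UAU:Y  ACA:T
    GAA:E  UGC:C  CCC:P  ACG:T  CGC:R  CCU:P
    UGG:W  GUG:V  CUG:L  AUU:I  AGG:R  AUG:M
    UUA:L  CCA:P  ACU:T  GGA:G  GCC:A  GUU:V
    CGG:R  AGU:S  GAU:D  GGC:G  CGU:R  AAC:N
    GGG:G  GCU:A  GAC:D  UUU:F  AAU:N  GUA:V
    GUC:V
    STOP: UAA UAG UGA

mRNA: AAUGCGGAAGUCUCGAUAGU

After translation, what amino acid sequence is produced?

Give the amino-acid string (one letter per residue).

Answer: MRKSR

Derivation:
start AUG at pos 1
pos 1: AUG -> M; peptide=M
pos 4: CGG -> R; peptide=MR
pos 7: AAG -> K; peptide=MRK
pos 10: UCU -> S; peptide=MRKS
pos 13: CGA -> R; peptide=MRKSR
pos 16: UAG -> STOP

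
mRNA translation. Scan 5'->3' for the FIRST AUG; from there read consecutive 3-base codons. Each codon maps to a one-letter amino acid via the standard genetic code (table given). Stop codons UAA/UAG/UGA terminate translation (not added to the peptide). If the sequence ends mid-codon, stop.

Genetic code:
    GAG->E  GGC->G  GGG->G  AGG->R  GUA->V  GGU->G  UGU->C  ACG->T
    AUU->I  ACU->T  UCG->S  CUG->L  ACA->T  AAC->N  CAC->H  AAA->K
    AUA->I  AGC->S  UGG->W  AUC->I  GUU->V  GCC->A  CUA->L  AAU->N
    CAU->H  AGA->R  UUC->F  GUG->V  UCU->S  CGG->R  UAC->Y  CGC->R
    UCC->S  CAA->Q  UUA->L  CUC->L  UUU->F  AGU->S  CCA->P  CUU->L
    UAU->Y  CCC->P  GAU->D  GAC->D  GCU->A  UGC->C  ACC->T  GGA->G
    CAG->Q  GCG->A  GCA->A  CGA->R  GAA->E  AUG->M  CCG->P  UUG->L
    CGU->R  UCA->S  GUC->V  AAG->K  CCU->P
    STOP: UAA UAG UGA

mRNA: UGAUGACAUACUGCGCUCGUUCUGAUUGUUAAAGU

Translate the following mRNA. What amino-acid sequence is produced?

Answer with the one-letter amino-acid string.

start AUG at pos 2
pos 2: AUG -> M; peptide=M
pos 5: ACA -> T; peptide=MT
pos 8: UAC -> Y; peptide=MTY
pos 11: UGC -> C; peptide=MTYC
pos 14: GCU -> A; peptide=MTYCA
pos 17: CGU -> R; peptide=MTYCAR
pos 20: UCU -> S; peptide=MTYCARS
pos 23: GAU -> D; peptide=MTYCARSD
pos 26: UGU -> C; peptide=MTYCARSDC
pos 29: UAA -> STOP

Answer: MTYCARSDC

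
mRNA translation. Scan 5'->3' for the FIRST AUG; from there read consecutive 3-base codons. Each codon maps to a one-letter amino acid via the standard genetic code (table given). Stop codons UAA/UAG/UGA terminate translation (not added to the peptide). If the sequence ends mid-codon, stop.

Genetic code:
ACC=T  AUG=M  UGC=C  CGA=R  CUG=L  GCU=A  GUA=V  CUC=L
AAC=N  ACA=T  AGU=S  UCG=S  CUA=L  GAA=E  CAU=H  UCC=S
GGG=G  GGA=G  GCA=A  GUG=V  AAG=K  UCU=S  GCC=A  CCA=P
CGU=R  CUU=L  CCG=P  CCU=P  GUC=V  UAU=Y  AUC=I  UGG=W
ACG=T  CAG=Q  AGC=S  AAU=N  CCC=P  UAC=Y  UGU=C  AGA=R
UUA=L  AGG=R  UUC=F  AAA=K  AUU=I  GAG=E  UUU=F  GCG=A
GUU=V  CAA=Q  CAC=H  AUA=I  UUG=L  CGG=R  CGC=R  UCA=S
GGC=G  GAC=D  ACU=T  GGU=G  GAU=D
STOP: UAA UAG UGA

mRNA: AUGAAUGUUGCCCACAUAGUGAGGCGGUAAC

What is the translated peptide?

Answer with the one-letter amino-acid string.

Answer: MNVAHIVRR

Derivation:
start AUG at pos 0
pos 0: AUG -> M; peptide=M
pos 3: AAU -> N; peptide=MN
pos 6: GUU -> V; peptide=MNV
pos 9: GCC -> A; peptide=MNVA
pos 12: CAC -> H; peptide=MNVAH
pos 15: AUA -> I; peptide=MNVAHI
pos 18: GUG -> V; peptide=MNVAHIV
pos 21: AGG -> R; peptide=MNVAHIVR
pos 24: CGG -> R; peptide=MNVAHIVRR
pos 27: UAA -> STOP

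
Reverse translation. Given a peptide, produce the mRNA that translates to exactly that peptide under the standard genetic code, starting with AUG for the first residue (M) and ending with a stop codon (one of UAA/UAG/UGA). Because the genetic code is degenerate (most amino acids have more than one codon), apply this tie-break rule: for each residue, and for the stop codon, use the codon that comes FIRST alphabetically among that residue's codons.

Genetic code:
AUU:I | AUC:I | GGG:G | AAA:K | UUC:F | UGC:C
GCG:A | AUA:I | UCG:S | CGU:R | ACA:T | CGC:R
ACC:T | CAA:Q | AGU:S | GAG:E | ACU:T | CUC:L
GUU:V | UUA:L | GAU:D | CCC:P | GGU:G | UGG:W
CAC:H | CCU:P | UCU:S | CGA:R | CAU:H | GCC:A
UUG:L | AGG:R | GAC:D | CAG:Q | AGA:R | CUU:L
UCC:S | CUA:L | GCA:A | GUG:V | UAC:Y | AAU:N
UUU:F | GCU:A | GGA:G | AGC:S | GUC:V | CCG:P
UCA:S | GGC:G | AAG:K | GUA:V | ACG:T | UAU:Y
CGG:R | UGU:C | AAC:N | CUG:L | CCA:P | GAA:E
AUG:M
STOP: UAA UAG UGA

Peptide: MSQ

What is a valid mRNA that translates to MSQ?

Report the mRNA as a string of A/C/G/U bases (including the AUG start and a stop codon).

Answer: mRNA: AUGAGCCAAUAA

Derivation:
residue 1: M -> AUG (start codon)
residue 2: S codons sorted = AGC,AGU,UCA,UCC,UCG,UCU -> pick first = AGC
residue 3: Q codons sorted = CAA,CAG -> pick first = CAA
terminator: stop codons sorted = UAA,UAG,UGA -> pick first = UAA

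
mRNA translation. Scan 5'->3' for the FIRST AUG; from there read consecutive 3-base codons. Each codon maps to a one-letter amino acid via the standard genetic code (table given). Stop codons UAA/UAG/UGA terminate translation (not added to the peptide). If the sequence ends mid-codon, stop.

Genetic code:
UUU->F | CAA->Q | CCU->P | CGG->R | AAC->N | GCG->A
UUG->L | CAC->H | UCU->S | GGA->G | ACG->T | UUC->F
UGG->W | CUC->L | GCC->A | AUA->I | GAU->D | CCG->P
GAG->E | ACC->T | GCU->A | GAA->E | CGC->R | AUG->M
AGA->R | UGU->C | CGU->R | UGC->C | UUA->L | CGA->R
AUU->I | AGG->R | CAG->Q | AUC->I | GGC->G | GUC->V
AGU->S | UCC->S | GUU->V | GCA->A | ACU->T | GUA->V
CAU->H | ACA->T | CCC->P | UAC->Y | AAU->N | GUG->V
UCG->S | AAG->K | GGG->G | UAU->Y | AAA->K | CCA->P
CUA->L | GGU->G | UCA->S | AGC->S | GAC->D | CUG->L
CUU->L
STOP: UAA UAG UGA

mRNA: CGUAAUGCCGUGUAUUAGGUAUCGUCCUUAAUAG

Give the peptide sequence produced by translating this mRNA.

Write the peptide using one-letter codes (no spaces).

Answer: MPCIRYRP

Derivation:
start AUG at pos 4
pos 4: AUG -> M; peptide=M
pos 7: CCG -> P; peptide=MP
pos 10: UGU -> C; peptide=MPC
pos 13: AUU -> I; peptide=MPCI
pos 16: AGG -> R; peptide=MPCIR
pos 19: UAU -> Y; peptide=MPCIRY
pos 22: CGU -> R; peptide=MPCIRYR
pos 25: CCU -> P; peptide=MPCIRYRP
pos 28: UAA -> STOP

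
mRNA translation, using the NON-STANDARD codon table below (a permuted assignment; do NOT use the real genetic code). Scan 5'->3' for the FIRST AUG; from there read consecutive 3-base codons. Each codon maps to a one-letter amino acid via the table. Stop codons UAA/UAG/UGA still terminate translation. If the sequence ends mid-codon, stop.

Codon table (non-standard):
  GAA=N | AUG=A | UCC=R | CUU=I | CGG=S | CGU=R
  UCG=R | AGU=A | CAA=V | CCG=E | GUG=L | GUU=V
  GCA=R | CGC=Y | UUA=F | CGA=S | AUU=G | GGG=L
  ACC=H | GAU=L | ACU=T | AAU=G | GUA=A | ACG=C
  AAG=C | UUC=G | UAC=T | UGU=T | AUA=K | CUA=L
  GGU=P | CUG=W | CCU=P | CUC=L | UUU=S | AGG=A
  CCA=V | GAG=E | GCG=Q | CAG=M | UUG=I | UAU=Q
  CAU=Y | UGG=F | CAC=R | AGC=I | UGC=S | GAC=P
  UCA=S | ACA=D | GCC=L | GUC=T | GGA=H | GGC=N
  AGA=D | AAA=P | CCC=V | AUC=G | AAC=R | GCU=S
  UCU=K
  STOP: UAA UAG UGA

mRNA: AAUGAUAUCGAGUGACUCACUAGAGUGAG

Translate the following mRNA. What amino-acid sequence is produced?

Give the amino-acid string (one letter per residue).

Answer: AKRAPSLE

Derivation:
start AUG at pos 1
pos 1: AUG -> A; peptide=A
pos 4: AUA -> K; peptide=AK
pos 7: UCG -> R; peptide=AKR
pos 10: AGU -> A; peptide=AKRA
pos 13: GAC -> P; peptide=AKRAP
pos 16: UCA -> S; peptide=AKRAPS
pos 19: CUA -> L; peptide=AKRAPSL
pos 22: GAG -> E; peptide=AKRAPSLE
pos 25: UGA -> STOP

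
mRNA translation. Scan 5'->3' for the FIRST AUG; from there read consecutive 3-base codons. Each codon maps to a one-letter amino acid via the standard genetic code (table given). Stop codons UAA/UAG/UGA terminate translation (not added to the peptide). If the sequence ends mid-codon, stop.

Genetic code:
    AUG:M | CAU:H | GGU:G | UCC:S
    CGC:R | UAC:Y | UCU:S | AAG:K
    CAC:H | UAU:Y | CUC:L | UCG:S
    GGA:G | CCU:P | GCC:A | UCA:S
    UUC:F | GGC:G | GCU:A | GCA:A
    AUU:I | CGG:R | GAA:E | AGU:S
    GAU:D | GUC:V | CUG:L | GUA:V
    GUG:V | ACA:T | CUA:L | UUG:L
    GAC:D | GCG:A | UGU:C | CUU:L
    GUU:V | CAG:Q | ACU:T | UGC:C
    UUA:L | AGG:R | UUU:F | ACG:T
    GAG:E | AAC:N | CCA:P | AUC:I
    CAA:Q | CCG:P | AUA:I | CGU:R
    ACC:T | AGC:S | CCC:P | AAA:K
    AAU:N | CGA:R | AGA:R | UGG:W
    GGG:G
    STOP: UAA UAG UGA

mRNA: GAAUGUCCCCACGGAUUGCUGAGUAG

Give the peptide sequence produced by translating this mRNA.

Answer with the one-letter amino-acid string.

start AUG at pos 2
pos 2: AUG -> M; peptide=M
pos 5: UCC -> S; peptide=MS
pos 8: CCA -> P; peptide=MSP
pos 11: CGG -> R; peptide=MSPR
pos 14: AUU -> I; peptide=MSPRI
pos 17: GCU -> A; peptide=MSPRIA
pos 20: GAG -> E; peptide=MSPRIAE
pos 23: UAG -> STOP

Answer: MSPRIAE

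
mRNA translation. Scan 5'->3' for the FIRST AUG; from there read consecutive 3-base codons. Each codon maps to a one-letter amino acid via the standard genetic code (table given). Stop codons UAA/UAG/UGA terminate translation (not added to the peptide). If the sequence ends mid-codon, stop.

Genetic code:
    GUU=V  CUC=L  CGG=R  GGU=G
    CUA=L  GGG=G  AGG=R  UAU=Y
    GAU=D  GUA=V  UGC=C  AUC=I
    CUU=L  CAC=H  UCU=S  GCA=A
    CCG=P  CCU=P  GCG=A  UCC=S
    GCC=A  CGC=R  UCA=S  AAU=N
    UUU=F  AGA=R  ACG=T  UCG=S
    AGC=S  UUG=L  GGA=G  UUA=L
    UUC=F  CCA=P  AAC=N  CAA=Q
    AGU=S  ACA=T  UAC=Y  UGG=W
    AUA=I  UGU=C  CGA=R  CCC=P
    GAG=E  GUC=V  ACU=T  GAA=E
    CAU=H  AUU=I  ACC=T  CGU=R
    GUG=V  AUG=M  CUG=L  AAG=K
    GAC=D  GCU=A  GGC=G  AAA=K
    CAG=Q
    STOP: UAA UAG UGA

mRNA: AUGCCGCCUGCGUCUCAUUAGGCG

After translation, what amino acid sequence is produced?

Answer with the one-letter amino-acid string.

Answer: MPPASH

Derivation:
start AUG at pos 0
pos 0: AUG -> M; peptide=M
pos 3: CCG -> P; peptide=MP
pos 6: CCU -> P; peptide=MPP
pos 9: GCG -> A; peptide=MPPA
pos 12: UCU -> S; peptide=MPPAS
pos 15: CAU -> H; peptide=MPPASH
pos 18: UAG -> STOP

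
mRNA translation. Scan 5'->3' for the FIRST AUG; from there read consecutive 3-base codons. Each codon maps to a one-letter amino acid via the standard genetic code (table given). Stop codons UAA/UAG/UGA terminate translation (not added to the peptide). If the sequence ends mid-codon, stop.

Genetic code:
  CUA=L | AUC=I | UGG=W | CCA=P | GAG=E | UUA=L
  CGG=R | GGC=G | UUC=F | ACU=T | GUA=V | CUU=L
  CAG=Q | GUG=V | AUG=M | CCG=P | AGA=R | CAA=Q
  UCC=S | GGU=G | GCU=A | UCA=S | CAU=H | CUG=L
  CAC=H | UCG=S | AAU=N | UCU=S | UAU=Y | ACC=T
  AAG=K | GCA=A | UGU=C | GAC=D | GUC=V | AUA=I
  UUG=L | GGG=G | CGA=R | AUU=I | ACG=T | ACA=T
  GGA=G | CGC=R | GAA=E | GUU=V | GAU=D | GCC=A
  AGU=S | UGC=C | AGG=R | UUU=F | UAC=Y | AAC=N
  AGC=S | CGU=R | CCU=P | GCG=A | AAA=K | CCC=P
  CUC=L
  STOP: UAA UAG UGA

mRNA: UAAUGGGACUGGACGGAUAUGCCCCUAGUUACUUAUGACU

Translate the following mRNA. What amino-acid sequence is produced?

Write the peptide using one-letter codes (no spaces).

start AUG at pos 2
pos 2: AUG -> M; peptide=M
pos 5: GGA -> G; peptide=MG
pos 8: CUG -> L; peptide=MGL
pos 11: GAC -> D; peptide=MGLD
pos 14: GGA -> G; peptide=MGLDG
pos 17: UAU -> Y; peptide=MGLDGY
pos 20: GCC -> A; peptide=MGLDGYA
pos 23: CCU -> P; peptide=MGLDGYAP
pos 26: AGU -> S; peptide=MGLDGYAPS
pos 29: UAC -> Y; peptide=MGLDGYAPSY
pos 32: UUA -> L; peptide=MGLDGYAPSYL
pos 35: UGA -> STOP

Answer: MGLDGYAPSYL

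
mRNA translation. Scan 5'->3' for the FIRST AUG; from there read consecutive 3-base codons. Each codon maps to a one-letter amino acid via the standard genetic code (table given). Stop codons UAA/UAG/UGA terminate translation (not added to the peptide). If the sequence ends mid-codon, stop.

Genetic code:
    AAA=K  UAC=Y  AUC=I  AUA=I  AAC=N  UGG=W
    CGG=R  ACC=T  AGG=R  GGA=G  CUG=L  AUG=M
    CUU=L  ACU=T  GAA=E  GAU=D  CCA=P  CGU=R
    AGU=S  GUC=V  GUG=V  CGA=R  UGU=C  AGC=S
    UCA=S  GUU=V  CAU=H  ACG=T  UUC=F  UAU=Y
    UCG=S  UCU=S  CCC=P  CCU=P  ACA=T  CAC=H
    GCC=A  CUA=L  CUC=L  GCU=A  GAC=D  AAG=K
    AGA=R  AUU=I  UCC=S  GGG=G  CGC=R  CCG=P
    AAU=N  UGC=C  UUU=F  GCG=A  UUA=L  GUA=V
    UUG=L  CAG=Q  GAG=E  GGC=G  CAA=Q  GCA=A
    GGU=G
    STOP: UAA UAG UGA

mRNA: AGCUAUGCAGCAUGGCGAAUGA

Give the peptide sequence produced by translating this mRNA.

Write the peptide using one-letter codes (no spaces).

Answer: MQHGE

Derivation:
start AUG at pos 4
pos 4: AUG -> M; peptide=M
pos 7: CAG -> Q; peptide=MQ
pos 10: CAU -> H; peptide=MQH
pos 13: GGC -> G; peptide=MQHG
pos 16: GAA -> E; peptide=MQHGE
pos 19: UGA -> STOP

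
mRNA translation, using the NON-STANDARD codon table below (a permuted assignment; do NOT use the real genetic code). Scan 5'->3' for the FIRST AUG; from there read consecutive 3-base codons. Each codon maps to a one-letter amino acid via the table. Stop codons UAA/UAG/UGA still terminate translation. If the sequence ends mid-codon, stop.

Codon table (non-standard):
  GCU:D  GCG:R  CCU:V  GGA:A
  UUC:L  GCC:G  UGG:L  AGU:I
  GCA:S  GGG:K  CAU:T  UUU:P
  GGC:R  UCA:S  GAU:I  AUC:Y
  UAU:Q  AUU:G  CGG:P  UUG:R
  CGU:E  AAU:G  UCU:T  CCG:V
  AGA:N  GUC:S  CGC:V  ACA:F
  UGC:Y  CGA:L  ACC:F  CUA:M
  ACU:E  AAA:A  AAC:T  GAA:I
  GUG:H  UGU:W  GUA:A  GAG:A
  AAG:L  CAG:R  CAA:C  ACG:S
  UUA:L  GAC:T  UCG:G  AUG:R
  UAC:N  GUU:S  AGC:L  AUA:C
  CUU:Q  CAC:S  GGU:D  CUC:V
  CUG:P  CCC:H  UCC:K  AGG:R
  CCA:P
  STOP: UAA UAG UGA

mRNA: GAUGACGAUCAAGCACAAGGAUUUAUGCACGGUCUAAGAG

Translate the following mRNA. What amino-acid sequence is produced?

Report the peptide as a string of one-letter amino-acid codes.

Answer: RSYLSLILYSS

Derivation:
start AUG at pos 1
pos 1: AUG -> R; peptide=R
pos 4: ACG -> S; peptide=RS
pos 7: AUC -> Y; peptide=RSY
pos 10: AAG -> L; peptide=RSYL
pos 13: CAC -> S; peptide=RSYLS
pos 16: AAG -> L; peptide=RSYLSL
pos 19: GAU -> I; peptide=RSYLSLI
pos 22: UUA -> L; peptide=RSYLSLIL
pos 25: UGC -> Y; peptide=RSYLSLILY
pos 28: ACG -> S; peptide=RSYLSLILYS
pos 31: GUC -> S; peptide=RSYLSLILYSS
pos 34: UAA -> STOP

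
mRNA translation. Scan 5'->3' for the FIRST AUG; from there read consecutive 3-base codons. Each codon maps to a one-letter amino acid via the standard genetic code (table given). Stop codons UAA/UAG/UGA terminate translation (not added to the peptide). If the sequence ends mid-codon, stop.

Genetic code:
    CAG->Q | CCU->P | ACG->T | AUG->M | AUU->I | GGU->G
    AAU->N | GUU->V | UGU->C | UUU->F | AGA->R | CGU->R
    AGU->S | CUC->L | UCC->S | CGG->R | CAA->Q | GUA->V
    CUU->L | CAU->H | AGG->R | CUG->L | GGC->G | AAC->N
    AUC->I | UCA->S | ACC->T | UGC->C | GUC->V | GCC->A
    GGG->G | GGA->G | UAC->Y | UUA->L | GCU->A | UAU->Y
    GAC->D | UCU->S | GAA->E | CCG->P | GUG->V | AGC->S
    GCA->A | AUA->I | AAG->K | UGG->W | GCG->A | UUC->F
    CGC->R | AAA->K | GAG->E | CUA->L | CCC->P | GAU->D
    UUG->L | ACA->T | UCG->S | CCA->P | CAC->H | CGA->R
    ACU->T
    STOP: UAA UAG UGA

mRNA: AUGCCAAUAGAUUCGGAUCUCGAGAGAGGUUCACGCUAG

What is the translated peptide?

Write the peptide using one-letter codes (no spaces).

Answer: MPIDSDLERGSR

Derivation:
start AUG at pos 0
pos 0: AUG -> M; peptide=M
pos 3: CCA -> P; peptide=MP
pos 6: AUA -> I; peptide=MPI
pos 9: GAU -> D; peptide=MPID
pos 12: UCG -> S; peptide=MPIDS
pos 15: GAU -> D; peptide=MPIDSD
pos 18: CUC -> L; peptide=MPIDSDL
pos 21: GAG -> E; peptide=MPIDSDLE
pos 24: AGA -> R; peptide=MPIDSDLER
pos 27: GGU -> G; peptide=MPIDSDLERG
pos 30: UCA -> S; peptide=MPIDSDLERGS
pos 33: CGC -> R; peptide=MPIDSDLERGSR
pos 36: UAG -> STOP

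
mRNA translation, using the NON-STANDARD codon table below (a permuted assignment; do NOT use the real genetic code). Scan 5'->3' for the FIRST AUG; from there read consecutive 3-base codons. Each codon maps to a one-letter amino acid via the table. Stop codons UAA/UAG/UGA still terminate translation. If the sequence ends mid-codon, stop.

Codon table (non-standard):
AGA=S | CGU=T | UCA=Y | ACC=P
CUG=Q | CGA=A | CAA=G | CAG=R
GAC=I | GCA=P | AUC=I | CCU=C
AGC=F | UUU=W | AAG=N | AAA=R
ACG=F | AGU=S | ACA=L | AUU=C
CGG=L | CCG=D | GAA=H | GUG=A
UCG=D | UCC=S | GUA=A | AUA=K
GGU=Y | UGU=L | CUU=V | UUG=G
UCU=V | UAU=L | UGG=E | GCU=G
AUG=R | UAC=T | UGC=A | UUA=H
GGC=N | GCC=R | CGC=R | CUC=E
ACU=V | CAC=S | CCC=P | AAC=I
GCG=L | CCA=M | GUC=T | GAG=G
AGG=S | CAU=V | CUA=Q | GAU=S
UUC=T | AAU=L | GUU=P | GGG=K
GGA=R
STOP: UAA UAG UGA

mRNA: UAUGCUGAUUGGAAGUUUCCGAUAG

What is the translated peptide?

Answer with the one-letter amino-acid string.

start AUG at pos 1
pos 1: AUG -> R; peptide=R
pos 4: CUG -> Q; peptide=RQ
pos 7: AUU -> C; peptide=RQC
pos 10: GGA -> R; peptide=RQCR
pos 13: AGU -> S; peptide=RQCRS
pos 16: UUC -> T; peptide=RQCRST
pos 19: CGA -> A; peptide=RQCRSTA
pos 22: UAG -> STOP

Answer: RQCRSTA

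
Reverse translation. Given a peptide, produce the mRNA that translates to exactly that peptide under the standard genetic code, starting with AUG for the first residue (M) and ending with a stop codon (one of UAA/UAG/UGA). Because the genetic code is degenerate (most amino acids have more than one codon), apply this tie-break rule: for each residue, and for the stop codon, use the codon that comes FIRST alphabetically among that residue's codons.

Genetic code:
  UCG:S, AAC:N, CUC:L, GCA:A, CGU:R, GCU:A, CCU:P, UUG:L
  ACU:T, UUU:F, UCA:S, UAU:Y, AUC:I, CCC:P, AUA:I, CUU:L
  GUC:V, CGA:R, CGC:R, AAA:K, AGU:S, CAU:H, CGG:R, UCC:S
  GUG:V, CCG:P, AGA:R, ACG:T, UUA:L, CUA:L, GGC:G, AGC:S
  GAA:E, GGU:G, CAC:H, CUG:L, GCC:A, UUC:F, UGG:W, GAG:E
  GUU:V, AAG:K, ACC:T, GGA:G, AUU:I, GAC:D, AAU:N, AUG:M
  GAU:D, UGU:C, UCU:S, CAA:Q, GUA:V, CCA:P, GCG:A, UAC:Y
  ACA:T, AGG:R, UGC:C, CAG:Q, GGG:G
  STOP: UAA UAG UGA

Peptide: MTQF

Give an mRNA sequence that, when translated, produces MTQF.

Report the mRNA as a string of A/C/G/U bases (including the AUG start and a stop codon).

Answer: mRNA: AUGACACAAUUCUAA

Derivation:
residue 1: M -> AUG (start codon)
residue 2: T codons sorted = ACA,ACC,ACG,ACU -> pick first = ACA
residue 3: Q codons sorted = CAA,CAG -> pick first = CAA
residue 4: F codons sorted = UUC,UUU -> pick first = UUC
terminator: stop codons sorted = UAA,UAG,UGA -> pick first = UAA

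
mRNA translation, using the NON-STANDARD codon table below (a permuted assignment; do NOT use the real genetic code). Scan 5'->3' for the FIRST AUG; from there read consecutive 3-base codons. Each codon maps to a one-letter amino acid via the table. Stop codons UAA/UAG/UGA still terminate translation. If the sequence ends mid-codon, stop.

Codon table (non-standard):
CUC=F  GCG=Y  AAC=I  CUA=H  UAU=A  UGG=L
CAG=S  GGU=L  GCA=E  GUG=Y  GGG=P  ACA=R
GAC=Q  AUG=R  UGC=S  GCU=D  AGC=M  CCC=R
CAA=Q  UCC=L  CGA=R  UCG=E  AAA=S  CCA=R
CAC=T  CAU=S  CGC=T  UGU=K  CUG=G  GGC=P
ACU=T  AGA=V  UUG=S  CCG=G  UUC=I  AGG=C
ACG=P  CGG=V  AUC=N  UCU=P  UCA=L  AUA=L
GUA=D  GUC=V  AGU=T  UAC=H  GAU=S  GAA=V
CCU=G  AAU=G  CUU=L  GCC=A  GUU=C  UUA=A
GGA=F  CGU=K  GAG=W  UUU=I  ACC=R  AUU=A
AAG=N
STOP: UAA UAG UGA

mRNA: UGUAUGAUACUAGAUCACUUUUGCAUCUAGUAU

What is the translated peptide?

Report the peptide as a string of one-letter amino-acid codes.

start AUG at pos 3
pos 3: AUG -> R; peptide=R
pos 6: AUA -> L; peptide=RL
pos 9: CUA -> H; peptide=RLH
pos 12: GAU -> S; peptide=RLHS
pos 15: CAC -> T; peptide=RLHST
pos 18: UUU -> I; peptide=RLHSTI
pos 21: UGC -> S; peptide=RLHSTIS
pos 24: AUC -> N; peptide=RLHSTISN
pos 27: UAG -> STOP

Answer: RLHSTISN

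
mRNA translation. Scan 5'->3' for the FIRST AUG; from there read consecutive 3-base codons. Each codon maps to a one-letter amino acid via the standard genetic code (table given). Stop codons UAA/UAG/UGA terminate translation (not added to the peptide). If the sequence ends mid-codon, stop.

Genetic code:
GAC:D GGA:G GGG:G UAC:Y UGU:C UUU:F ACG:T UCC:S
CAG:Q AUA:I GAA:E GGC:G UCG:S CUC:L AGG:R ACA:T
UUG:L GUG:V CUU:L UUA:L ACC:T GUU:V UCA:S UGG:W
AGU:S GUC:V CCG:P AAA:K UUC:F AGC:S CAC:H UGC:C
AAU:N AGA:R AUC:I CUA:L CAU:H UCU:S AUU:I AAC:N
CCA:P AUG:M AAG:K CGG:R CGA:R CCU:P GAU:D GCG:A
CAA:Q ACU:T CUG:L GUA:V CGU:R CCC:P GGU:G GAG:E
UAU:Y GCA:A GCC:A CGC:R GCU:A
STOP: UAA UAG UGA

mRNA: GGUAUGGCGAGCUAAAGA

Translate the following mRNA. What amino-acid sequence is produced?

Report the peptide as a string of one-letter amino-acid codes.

start AUG at pos 3
pos 3: AUG -> M; peptide=M
pos 6: GCG -> A; peptide=MA
pos 9: AGC -> S; peptide=MAS
pos 12: UAA -> STOP

Answer: MAS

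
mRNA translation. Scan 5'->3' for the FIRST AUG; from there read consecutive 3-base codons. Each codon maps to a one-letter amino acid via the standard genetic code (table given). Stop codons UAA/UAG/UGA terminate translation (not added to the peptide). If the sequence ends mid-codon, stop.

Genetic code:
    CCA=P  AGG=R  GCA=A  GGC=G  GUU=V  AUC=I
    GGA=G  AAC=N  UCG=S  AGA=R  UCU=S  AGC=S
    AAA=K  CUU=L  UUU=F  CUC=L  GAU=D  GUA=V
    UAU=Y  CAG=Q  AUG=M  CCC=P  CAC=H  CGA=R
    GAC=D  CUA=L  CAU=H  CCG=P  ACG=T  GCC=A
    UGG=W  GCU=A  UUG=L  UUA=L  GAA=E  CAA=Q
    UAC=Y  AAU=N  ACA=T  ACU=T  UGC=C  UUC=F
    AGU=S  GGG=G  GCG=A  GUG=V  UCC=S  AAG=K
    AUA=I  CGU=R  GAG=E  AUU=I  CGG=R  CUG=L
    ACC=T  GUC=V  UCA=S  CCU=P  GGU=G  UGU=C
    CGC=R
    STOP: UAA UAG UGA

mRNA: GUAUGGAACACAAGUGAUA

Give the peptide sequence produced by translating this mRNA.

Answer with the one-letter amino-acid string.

Answer: MEHK

Derivation:
start AUG at pos 2
pos 2: AUG -> M; peptide=M
pos 5: GAA -> E; peptide=ME
pos 8: CAC -> H; peptide=MEH
pos 11: AAG -> K; peptide=MEHK
pos 14: UGA -> STOP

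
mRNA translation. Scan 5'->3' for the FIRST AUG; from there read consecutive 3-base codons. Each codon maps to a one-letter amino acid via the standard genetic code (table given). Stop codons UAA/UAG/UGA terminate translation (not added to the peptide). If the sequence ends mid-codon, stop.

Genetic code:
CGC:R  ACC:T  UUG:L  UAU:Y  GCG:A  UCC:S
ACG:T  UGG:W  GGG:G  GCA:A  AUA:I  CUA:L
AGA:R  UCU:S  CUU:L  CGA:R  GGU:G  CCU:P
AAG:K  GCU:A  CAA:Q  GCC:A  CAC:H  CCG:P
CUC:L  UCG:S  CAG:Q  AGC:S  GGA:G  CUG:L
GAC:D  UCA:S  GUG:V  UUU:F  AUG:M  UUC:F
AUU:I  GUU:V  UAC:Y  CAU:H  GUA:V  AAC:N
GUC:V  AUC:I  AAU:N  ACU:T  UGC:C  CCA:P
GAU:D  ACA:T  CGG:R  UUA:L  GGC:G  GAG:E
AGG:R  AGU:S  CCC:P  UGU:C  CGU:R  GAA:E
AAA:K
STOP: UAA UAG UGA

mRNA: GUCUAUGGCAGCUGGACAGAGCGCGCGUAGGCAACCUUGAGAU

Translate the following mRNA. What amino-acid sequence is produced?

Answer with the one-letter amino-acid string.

Answer: MAAGQSARRQP

Derivation:
start AUG at pos 4
pos 4: AUG -> M; peptide=M
pos 7: GCA -> A; peptide=MA
pos 10: GCU -> A; peptide=MAA
pos 13: GGA -> G; peptide=MAAG
pos 16: CAG -> Q; peptide=MAAGQ
pos 19: AGC -> S; peptide=MAAGQS
pos 22: GCG -> A; peptide=MAAGQSA
pos 25: CGU -> R; peptide=MAAGQSAR
pos 28: AGG -> R; peptide=MAAGQSARR
pos 31: CAA -> Q; peptide=MAAGQSARRQ
pos 34: CCU -> P; peptide=MAAGQSARRQP
pos 37: UGA -> STOP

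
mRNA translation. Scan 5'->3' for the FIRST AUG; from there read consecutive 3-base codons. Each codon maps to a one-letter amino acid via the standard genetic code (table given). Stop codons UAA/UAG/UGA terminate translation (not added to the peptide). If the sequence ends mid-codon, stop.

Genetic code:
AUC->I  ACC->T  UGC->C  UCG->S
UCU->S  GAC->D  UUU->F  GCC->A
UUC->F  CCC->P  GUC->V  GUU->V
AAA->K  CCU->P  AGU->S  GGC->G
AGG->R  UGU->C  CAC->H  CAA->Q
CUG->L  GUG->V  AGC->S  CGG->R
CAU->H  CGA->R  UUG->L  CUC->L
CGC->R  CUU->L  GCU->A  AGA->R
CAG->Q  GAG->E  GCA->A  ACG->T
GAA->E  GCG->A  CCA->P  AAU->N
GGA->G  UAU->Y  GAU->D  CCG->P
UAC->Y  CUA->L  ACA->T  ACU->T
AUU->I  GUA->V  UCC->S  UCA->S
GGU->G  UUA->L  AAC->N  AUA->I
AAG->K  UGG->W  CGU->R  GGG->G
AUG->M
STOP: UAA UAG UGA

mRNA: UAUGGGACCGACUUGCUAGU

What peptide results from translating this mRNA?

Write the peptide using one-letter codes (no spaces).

start AUG at pos 1
pos 1: AUG -> M; peptide=M
pos 4: GGA -> G; peptide=MG
pos 7: CCG -> P; peptide=MGP
pos 10: ACU -> T; peptide=MGPT
pos 13: UGC -> C; peptide=MGPTC
pos 16: UAG -> STOP

Answer: MGPTC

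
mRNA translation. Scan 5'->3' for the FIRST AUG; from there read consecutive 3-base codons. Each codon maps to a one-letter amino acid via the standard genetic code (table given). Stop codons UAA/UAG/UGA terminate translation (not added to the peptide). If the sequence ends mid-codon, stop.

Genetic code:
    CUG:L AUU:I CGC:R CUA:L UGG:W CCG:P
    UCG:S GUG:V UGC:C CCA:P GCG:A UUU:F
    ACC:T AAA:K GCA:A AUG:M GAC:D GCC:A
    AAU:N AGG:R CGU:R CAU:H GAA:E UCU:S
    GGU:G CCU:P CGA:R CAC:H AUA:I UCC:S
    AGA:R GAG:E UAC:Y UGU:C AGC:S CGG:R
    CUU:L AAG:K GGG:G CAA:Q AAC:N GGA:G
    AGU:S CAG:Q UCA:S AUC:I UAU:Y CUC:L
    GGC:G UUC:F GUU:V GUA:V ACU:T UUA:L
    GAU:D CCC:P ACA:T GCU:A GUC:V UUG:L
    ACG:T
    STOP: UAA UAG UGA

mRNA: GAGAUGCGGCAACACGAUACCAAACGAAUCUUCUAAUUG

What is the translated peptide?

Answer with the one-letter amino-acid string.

start AUG at pos 3
pos 3: AUG -> M; peptide=M
pos 6: CGG -> R; peptide=MR
pos 9: CAA -> Q; peptide=MRQ
pos 12: CAC -> H; peptide=MRQH
pos 15: GAU -> D; peptide=MRQHD
pos 18: ACC -> T; peptide=MRQHDT
pos 21: AAA -> K; peptide=MRQHDTK
pos 24: CGA -> R; peptide=MRQHDTKR
pos 27: AUC -> I; peptide=MRQHDTKRI
pos 30: UUC -> F; peptide=MRQHDTKRIF
pos 33: UAA -> STOP

Answer: MRQHDTKRIF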